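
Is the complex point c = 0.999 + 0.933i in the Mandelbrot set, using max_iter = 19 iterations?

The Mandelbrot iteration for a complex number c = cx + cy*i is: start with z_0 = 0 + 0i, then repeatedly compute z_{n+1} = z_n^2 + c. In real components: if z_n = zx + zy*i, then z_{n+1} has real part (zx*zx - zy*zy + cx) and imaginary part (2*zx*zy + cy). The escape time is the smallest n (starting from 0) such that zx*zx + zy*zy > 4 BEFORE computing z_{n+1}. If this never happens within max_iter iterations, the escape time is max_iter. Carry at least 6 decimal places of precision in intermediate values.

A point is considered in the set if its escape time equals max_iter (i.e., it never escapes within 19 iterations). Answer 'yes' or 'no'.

z_0 = 0 + 0i, c = 0.9990 + 0.9330i
Iter 1: z = 0.9990 + 0.9330i, |z|^2 = 1.8685
Iter 2: z = 1.1265 + 2.7971i, |z|^2 = 9.0930
Escaped at iteration 2

Answer: no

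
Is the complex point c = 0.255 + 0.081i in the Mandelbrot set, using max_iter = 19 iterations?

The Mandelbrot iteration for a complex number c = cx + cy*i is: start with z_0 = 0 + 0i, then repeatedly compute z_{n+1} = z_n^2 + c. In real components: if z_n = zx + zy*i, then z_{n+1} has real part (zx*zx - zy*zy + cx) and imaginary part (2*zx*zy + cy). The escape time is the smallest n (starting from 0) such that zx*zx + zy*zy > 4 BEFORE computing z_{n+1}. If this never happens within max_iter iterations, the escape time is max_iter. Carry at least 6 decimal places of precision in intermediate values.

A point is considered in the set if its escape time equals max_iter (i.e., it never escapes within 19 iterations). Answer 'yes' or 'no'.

z_0 = 0 + 0i, c = 0.2550 + 0.0810i
Iter 1: z = 0.2550 + 0.0810i, |z|^2 = 0.0716
Iter 2: z = 0.3135 + 0.1223i, |z|^2 = 0.1132
Iter 3: z = 0.3383 + 0.1577i, |z|^2 = 0.1393
Iter 4: z = 0.3446 + 0.1877i, |z|^2 = 0.1540
Iter 5: z = 0.3385 + 0.2103i, |z|^2 = 0.1588
Iter 6: z = 0.3253 + 0.2234i, |z|^2 = 0.1558
Iter 7: z = 0.3109 + 0.2264i, |z|^2 = 0.1479
Iter 8: z = 0.3004 + 0.2218i, |z|^2 = 0.1394
Iter 9: z = 0.2961 + 0.2143i, |z|^2 = 0.1336
Iter 10: z = 0.2968 + 0.2079i, |z|^2 = 0.1313
Iter 11: z = 0.2999 + 0.2044i, |z|^2 = 0.1317
Iter 12: z = 0.3031 + 0.2036i, |z|^2 = 0.1333
Iter 13: z = 0.3055 + 0.2044i, |z|^2 = 0.1351
Iter 14: z = 0.3065 + 0.2059i, |z|^2 = 0.1363
Iter 15: z = 0.3066 + 0.2072i, |z|^2 = 0.1369
Iter 16: z = 0.3060 + 0.2080i, |z|^2 = 0.1369
Iter 17: z = 0.3054 + 0.2083i, |z|^2 = 0.1367
Iter 18: z = 0.3048 + 0.2082i, |z|^2 = 0.1363
Did not escape in 19 iterations → in set

Answer: yes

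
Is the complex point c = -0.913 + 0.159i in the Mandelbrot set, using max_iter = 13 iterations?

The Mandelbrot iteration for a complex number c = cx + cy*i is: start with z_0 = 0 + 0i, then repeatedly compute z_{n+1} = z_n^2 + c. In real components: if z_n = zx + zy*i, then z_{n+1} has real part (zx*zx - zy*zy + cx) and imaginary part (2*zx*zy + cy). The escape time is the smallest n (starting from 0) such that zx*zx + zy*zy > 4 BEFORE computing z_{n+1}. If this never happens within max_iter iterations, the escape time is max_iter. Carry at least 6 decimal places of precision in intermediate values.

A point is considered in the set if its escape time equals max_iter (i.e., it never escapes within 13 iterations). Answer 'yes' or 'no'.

Answer: yes

Derivation:
z_0 = 0 + 0i, c = -0.9130 + 0.1590i
Iter 1: z = -0.9130 + 0.1590i, |z|^2 = 0.8589
Iter 2: z = -0.1047 + -0.1313i, |z|^2 = 0.0282
Iter 3: z = -0.9193 + 0.1865i, |z|^2 = 0.8799
Iter 4: z = -0.1027 + -0.1839i, |z|^2 = 0.0444
Iter 5: z = -0.9363 + 0.1968i, |z|^2 = 0.9153
Iter 6: z = -0.0751 + -0.2095i, |z|^2 = 0.0495
Iter 7: z = -0.9512 + 0.1905i, |z|^2 = 0.9411
Iter 8: z = -0.0444 + -0.2034i, |z|^2 = 0.0433
Iter 9: z = -0.9524 + 0.1771i, |z|^2 = 0.9384
Iter 10: z = -0.0373 + -0.1783i, |z|^2 = 0.0332
Iter 11: z = -0.9434 + 0.1723i, |z|^2 = 0.9197
Iter 12: z = -0.0527 + -0.1661i, |z|^2 = 0.0304
Did not escape in 13 iterations → in set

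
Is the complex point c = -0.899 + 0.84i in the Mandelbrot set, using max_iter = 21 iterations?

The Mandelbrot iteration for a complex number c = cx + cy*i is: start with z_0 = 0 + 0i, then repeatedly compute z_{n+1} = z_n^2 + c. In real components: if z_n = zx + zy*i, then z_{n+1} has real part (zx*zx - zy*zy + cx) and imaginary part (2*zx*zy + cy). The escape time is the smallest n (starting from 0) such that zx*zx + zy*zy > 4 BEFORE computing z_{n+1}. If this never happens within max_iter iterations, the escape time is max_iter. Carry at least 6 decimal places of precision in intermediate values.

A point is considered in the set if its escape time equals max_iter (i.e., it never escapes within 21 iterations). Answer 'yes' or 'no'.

z_0 = 0 + 0i, c = -0.8990 + 0.8400i
Iter 1: z = -0.8990 + 0.8400i, |z|^2 = 1.5138
Iter 2: z = -0.7964 + -0.6703i, |z|^2 = 1.0836
Iter 3: z = -0.7141 + 1.9077i, |z|^2 = 4.1492
Escaped at iteration 3

Answer: no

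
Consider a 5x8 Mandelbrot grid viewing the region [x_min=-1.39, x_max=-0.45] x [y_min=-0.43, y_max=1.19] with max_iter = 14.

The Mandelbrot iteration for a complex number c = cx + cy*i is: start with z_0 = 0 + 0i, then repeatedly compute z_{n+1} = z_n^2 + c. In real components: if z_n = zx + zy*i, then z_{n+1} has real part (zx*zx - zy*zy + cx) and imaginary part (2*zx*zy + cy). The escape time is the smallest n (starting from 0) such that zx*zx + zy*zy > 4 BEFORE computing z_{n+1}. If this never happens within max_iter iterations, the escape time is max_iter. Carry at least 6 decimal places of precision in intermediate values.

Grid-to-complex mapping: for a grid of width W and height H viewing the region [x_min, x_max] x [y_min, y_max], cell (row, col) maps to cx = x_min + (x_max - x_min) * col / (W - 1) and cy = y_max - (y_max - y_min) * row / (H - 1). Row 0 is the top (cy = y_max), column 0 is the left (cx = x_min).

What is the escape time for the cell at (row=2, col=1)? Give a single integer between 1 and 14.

Answer: 3

Derivation:
z_0 = 0 + 0i, c = -1.1550 + 0.7271i
Iter 1: z = -1.1550 + 0.7271i, |z|^2 = 1.8628
Iter 2: z = -0.3497 + -0.9526i, |z|^2 = 1.0297
Iter 3: z = -1.9401 + 1.3934i, |z|^2 = 5.7054
Escaped at iteration 3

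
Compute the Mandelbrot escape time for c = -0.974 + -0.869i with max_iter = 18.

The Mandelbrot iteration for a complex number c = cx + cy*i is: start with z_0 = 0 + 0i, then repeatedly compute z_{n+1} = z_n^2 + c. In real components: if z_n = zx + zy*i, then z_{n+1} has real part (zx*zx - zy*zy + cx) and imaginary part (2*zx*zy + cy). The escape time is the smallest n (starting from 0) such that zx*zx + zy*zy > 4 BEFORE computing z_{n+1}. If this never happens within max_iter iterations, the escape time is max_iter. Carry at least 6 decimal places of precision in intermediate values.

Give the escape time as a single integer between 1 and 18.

Answer: 3

Derivation:
z_0 = 0 + 0i, c = -0.9740 + -0.8690i
Iter 1: z = -0.9740 + -0.8690i, |z|^2 = 1.7038
Iter 2: z = -0.7805 + 0.8238i, |z|^2 = 1.2878
Iter 3: z = -1.0435 + -2.1549i, |z|^2 = 5.7327
Escaped at iteration 3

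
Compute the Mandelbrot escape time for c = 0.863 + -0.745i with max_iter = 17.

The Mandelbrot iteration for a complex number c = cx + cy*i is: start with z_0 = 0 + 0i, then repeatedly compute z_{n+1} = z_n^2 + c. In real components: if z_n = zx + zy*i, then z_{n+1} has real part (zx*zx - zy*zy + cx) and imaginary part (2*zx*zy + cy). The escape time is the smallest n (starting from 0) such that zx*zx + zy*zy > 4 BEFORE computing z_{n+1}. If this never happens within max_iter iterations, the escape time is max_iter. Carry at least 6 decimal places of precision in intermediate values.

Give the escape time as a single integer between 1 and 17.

z_0 = 0 + 0i, c = 0.8630 + -0.7450i
Iter 1: z = 0.8630 + -0.7450i, |z|^2 = 1.2998
Iter 2: z = 1.0527 + -2.0309i, |z|^2 = 5.2327
Escaped at iteration 2

Answer: 2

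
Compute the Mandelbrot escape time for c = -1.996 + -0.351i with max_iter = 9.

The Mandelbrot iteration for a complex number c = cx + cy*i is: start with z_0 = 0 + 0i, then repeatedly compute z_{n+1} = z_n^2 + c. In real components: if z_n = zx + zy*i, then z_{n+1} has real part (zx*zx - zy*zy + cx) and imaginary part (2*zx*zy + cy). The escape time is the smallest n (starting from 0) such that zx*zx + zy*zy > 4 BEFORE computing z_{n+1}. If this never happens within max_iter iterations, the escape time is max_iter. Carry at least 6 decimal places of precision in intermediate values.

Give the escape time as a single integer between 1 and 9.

z_0 = 0 + 0i, c = -1.9960 + -0.3510i
Iter 1: z = -1.9960 + -0.3510i, |z|^2 = 4.1072
Escaped at iteration 1

Answer: 1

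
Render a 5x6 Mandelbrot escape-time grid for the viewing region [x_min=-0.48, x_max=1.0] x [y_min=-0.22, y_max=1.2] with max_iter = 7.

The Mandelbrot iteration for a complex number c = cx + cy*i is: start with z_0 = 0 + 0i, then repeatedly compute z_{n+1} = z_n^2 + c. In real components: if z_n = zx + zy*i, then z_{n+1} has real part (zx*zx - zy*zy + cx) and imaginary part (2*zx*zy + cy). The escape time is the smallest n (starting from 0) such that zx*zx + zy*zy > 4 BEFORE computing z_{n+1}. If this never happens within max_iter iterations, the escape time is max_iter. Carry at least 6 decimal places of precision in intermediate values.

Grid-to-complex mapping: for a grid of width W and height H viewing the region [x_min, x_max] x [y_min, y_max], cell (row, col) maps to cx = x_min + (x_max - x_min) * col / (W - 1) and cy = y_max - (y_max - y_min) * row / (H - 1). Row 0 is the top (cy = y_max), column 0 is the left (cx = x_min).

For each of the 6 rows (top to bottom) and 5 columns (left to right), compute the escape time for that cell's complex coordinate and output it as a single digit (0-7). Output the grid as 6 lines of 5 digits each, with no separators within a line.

(row=0, col=0): c = -0.4800 + 1.2000i → escape time 3
(row=0, col=1): c = -0.1100 + 1.2000i → escape time 3
(row=0, col=2): c = 0.2600 + 1.2000i → escape time 2
(row=0, col=3): c = 0.6300 + 1.2000i → escape time 2
(row=0, col=4): c = 1.0000 + 1.2000i → escape time 2
(row=1, col=0): c = -0.4800 + 0.9160i → escape time 4
(row=1, col=1): c = -0.1100 + 0.9160i → escape time 7
(row=1, col=2): c = 0.2600 + 0.9160i → escape time 4
(row=1, col=3): c = 0.6300 + 0.9160i → escape time 2
(row=1, col=4): c = 1.0000 + 0.9160i → escape time 2
(row=2, col=0): c = -0.4800 + 0.6320i → escape time 7
(row=2, col=1): c = -0.1100 + 0.6320i → escape time 7
(row=2, col=2): c = 0.2600 + 0.6320i → escape time 7
(row=2, col=3): c = 0.6300 + 0.6320i → escape time 3
(row=2, col=4): c = 1.0000 + 0.6320i → escape time 2
(row=3, col=0): c = -0.4800 + 0.3480i → escape time 7
(row=3, col=1): c = -0.1100 + 0.3480i → escape time 7
(row=3, col=2): c = 0.2600 + 0.3480i → escape time 7
(row=3, col=3): c = 0.6300 + 0.3480i → escape time 4
(row=3, col=4): c = 1.0000 + 0.3480i → escape time 2
(row=4, col=0): c = -0.4800 + 0.0640i → escape time 7
(row=4, col=1): c = -0.1100 + 0.0640i → escape time 7
(row=4, col=2): c = 0.2600 + 0.0640i → escape time 7
(row=4, col=3): c = 0.6300 + 0.0640i → escape time 4
(row=4, col=4): c = 1.0000 + 0.0640i → escape time 2
(row=5, col=0): c = -0.4800 + -0.2200i → escape time 7
(row=5, col=1): c = -0.1100 + -0.2200i → escape time 7
(row=5, col=2): c = 0.2600 + -0.2200i → escape time 7
(row=5, col=3): c = 0.6300 + -0.2200i → escape time 4
(row=5, col=4): c = 1.0000 + -0.2200i → escape time 2

Answer: 33222
47422
77732
77742
77742
77742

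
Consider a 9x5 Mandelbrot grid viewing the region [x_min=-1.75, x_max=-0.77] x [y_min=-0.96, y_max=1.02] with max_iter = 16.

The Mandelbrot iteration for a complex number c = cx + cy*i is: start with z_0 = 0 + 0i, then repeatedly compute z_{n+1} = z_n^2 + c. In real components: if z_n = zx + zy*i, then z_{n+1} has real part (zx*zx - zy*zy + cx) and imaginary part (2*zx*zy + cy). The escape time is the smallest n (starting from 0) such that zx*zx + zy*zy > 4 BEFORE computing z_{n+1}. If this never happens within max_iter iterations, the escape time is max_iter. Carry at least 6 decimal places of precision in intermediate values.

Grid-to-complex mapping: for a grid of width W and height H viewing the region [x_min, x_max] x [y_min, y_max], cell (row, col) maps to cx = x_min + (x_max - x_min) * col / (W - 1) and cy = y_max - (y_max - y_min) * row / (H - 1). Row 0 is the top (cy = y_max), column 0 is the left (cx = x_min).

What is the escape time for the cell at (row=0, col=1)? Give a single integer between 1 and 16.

z_0 = 0 + 0i, c = -1.6275 + 1.0200i
Iter 1: z = -1.6275 + 1.0200i, |z|^2 = 3.6892
Iter 2: z = -0.0191 + -2.3001i, |z|^2 = 5.2908
Escaped at iteration 2

Answer: 2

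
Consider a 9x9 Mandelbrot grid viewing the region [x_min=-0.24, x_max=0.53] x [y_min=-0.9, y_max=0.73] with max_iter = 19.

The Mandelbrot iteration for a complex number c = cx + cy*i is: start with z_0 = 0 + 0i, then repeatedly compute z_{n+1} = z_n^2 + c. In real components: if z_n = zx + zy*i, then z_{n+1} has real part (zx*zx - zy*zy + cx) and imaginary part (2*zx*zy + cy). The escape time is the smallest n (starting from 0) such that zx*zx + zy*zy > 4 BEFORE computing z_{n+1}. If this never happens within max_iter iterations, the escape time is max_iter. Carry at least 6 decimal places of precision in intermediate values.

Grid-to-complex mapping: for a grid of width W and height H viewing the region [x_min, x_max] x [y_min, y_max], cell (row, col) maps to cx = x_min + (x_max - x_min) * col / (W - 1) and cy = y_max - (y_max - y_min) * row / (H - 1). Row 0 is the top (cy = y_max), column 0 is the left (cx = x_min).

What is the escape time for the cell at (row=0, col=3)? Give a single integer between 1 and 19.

z_0 = 0 + 0i, c = 0.0488 + 0.7300i
Iter 1: z = 0.0488 + 0.7300i, |z|^2 = 0.5353
Iter 2: z = -0.4818 + 0.8012i, |z|^2 = 0.8740
Iter 3: z = -0.3610 + -0.0420i, |z|^2 = 0.1321
Iter 4: z = 0.1773 + 0.7603i, |z|^2 = 0.6095
Iter 5: z = -0.4979 + 0.9996i, |z|^2 = 1.2472
Iter 6: z = -0.7027 + -0.2654i, |z|^2 = 0.5642
Iter 7: z = 0.4721 + 1.1030i, |z|^2 = 1.4394
Iter 8: z = -0.9449 + 1.7713i, |z|^2 = 4.0305
Escaped at iteration 8

Answer: 8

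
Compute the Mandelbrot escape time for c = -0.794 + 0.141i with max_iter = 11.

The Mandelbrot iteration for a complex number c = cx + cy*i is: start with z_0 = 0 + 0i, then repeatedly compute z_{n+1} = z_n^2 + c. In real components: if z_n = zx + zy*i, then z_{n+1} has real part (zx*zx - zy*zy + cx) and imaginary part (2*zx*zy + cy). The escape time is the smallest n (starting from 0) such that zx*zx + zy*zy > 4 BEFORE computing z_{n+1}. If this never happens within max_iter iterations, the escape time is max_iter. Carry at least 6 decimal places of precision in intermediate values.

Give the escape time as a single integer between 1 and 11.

Answer: 11

Derivation:
z_0 = 0 + 0i, c = -0.7940 + 0.1410i
Iter 1: z = -0.7940 + 0.1410i, |z|^2 = 0.6503
Iter 2: z = -0.1834 + -0.0829i, |z|^2 = 0.0405
Iter 3: z = -0.7672 + 0.1714i, |z|^2 = 0.6180
Iter 4: z = -0.2348 + -0.1220i, |z|^2 = 0.0700
Iter 5: z = -0.7538 + 0.1983i, |z|^2 = 0.6075
Iter 6: z = -0.2651 + -0.1579i, |z|^2 = 0.0952
Iter 7: z = -0.7486 + 0.2248i, |z|^2 = 0.6110
Iter 8: z = -0.2840 + -0.1955i, |z|^2 = 0.1189
Iter 9: z = -0.7516 + 0.2521i, |z|^2 = 0.6284
Iter 10: z = -0.2927 + -0.2379i, |z|^2 = 0.1423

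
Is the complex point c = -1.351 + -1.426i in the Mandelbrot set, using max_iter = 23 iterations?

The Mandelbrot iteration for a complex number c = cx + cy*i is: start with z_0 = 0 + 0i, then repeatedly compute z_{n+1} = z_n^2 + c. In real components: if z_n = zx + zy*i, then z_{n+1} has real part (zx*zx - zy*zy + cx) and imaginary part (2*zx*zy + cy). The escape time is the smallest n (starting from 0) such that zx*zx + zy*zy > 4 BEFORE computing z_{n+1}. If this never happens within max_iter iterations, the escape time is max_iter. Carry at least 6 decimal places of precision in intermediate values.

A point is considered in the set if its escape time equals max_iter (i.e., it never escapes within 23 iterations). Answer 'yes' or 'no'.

Answer: no

Derivation:
z_0 = 0 + 0i, c = -1.3510 + -1.4260i
Iter 1: z = -1.3510 + -1.4260i, |z|^2 = 3.8587
Iter 2: z = -1.5593 + 2.4271i, |z|^2 = 8.3219
Escaped at iteration 2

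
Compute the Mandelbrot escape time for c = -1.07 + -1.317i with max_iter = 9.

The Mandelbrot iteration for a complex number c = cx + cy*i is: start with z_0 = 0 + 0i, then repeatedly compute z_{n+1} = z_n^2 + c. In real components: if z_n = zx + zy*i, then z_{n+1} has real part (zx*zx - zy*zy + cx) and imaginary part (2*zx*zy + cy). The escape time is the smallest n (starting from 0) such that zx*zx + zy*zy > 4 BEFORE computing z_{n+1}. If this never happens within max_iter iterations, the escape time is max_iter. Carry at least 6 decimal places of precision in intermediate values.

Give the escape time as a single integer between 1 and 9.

z_0 = 0 + 0i, c = -1.0700 + -1.3170i
Iter 1: z = -1.0700 + -1.3170i, |z|^2 = 2.8794
Iter 2: z = -1.6596 + 1.5014i, |z|^2 = 5.0084
Escaped at iteration 2

Answer: 2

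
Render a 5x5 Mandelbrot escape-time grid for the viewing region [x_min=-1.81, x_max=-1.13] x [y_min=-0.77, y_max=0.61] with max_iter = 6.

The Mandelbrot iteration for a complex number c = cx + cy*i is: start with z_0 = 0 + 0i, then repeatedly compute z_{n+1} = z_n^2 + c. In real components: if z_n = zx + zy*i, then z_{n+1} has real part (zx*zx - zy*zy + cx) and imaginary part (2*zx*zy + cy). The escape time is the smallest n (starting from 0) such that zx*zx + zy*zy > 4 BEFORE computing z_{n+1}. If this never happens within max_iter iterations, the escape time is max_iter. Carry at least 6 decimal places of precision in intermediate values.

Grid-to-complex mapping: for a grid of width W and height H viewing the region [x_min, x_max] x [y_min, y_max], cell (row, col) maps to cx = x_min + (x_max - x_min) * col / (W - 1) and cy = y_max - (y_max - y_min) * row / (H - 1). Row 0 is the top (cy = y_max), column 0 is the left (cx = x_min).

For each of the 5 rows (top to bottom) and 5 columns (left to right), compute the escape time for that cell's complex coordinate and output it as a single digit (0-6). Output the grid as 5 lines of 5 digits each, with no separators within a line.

Answer: 33334
44566
46666
33466
23333

Derivation:
(row=0, col=0): c = -1.8100 + 0.6100i → escape time 3
(row=0, col=1): c = -1.6400 + 0.6100i → escape time 3
(row=0, col=2): c = -1.4700 + 0.6100i → escape time 3
(row=0, col=3): c = -1.3000 + 0.6100i → escape time 3
(row=0, col=4): c = -1.1300 + 0.6100i → escape time 4
(row=1, col=0): c = -1.8100 + 0.2650i → escape time 4
(row=1, col=1): c = -1.6400 + 0.2650i → escape time 4
(row=1, col=2): c = -1.4700 + 0.2650i → escape time 5
(row=1, col=3): c = -1.3000 + 0.2650i → escape time 6
(row=1, col=4): c = -1.1300 + 0.2650i → escape time 6
(row=2, col=0): c = -1.8100 + -0.0800i → escape time 4
(row=2, col=1): c = -1.6400 + -0.0800i → escape time 6
(row=2, col=2): c = -1.4700 + -0.0800i → escape time 6
(row=2, col=3): c = -1.3000 + -0.0800i → escape time 6
(row=2, col=4): c = -1.1300 + -0.0800i → escape time 6
(row=3, col=0): c = -1.8100 + -0.4250i → escape time 3
(row=3, col=1): c = -1.6400 + -0.4250i → escape time 3
(row=3, col=2): c = -1.4700 + -0.4250i → escape time 4
(row=3, col=3): c = -1.3000 + -0.4250i → escape time 6
(row=3, col=4): c = -1.1300 + -0.4250i → escape time 6
(row=4, col=0): c = -1.8100 + -0.7700i → escape time 2
(row=4, col=1): c = -1.6400 + -0.7700i → escape time 3
(row=4, col=2): c = -1.4700 + -0.7700i → escape time 3
(row=4, col=3): c = -1.3000 + -0.7700i → escape time 3
(row=4, col=4): c = -1.1300 + -0.7700i → escape time 3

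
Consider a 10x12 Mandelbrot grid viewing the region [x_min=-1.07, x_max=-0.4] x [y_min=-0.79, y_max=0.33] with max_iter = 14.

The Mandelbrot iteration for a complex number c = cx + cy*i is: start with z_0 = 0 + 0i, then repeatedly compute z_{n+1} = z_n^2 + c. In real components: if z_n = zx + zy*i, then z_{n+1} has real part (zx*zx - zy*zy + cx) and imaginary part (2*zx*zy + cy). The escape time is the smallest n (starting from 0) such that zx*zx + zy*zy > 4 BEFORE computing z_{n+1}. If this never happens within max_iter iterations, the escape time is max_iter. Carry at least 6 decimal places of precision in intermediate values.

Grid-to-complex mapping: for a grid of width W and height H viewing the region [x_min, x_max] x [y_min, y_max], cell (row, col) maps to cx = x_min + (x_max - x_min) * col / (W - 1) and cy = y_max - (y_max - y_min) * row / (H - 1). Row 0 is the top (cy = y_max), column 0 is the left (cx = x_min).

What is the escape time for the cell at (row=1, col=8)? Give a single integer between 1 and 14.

z_0 = 0 + 0i, c = -0.4744 + 0.2282i
Iter 1: z = -0.4744 + 0.2282i, |z|^2 = 0.2772
Iter 2: z = -0.3014 + 0.0117i, |z|^2 = 0.0910
Iter 3: z = -0.3837 + 0.2212i, |z|^2 = 0.1962
Iter 4: z = -0.3761 + 0.0585i, |z|^2 = 0.1449
Iter 5: z = -0.3364 + 0.1842i, |z|^2 = 0.1471
Iter 6: z = -0.3952 + 0.1042i, |z|^2 = 0.1671
Iter 7: z = -0.3291 + 0.1458i, |z|^2 = 0.1296
Iter 8: z = -0.3874 + 0.1322i, |z|^2 = 0.1675
Iter 9: z = -0.3419 + 0.1257i, |z|^2 = 0.1327
Iter 10: z = -0.3734 + 0.1422i, |z|^2 = 0.1596
Iter 11: z = -0.3553 + 0.1220i, |z|^2 = 0.1411
Iter 12: z = -0.3631 + 0.1415i, |z|^2 = 0.1519
Iter 13: z = -0.3626 + 0.1254i, |z|^2 = 0.1472

Answer: 14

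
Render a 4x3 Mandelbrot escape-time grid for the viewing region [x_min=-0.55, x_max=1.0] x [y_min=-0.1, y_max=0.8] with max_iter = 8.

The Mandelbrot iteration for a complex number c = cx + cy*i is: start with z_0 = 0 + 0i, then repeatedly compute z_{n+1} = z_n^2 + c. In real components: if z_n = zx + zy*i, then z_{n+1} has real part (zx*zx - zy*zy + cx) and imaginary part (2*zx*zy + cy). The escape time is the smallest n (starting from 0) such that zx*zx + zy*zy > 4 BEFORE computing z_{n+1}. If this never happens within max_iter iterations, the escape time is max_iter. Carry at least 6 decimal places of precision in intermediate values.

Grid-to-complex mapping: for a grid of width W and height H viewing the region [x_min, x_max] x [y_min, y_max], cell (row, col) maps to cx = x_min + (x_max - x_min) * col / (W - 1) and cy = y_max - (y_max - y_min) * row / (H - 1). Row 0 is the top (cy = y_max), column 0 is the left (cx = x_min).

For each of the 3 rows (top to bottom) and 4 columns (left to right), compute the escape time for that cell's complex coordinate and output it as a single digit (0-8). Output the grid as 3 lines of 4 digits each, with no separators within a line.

Answer: 5832
8862
8852

Derivation:
(row=0, col=0): c = -0.5500 + 0.8000i → escape time 5
(row=0, col=1): c = -0.0333 + 0.8000i → escape time 8
(row=0, col=2): c = 0.4833 + 0.8000i → escape time 3
(row=0, col=3): c = 1.0000 + 0.8000i → escape time 2
(row=1, col=0): c = -0.5500 + 0.3500i → escape time 8
(row=1, col=1): c = -0.0333 + 0.3500i → escape time 8
(row=1, col=2): c = 0.4833 + 0.3500i → escape time 6
(row=1, col=3): c = 1.0000 + 0.3500i → escape time 2
(row=2, col=0): c = -0.5500 + -0.1000i → escape time 8
(row=2, col=1): c = -0.0333 + -0.1000i → escape time 8
(row=2, col=2): c = 0.4833 + -0.1000i → escape time 5
(row=2, col=3): c = 1.0000 + -0.1000i → escape time 2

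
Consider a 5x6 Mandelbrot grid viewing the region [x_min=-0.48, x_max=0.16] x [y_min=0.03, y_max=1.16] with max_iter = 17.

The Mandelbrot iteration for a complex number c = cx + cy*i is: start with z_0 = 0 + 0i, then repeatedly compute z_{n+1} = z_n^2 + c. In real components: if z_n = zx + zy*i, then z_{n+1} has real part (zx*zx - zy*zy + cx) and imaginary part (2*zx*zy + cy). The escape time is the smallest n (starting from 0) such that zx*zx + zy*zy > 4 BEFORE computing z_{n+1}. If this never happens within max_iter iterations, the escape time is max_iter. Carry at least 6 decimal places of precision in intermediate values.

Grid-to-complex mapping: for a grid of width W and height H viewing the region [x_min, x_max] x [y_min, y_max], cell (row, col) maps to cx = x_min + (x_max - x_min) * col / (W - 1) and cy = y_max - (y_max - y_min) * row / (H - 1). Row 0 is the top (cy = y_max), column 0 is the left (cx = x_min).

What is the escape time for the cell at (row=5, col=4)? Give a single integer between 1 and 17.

z_0 = 0 + 0i, c = 0.1600 + 0.0300i
Iter 1: z = 0.1600 + 0.0300i, |z|^2 = 0.0265
Iter 2: z = 0.1847 + 0.0396i, |z|^2 = 0.0357
Iter 3: z = 0.1925 + 0.0446i, |z|^2 = 0.0391
Iter 4: z = 0.1951 + 0.0472i, |z|^2 = 0.0403
Iter 5: z = 0.1958 + 0.0484i, |z|^2 = 0.0407
Iter 6: z = 0.1960 + 0.0490i, |z|^2 = 0.0408
Iter 7: z = 0.1960 + 0.0492i, |z|^2 = 0.0408
Iter 8: z = 0.1960 + 0.0493i, |z|^2 = 0.0408
Iter 9: z = 0.1960 + 0.0493i, |z|^2 = 0.0408
Iter 10: z = 0.1960 + 0.0493i, |z|^2 = 0.0408
Iter 11: z = 0.1960 + 0.0493i, |z|^2 = 0.0408
Iter 12: z = 0.1960 + 0.0493i, |z|^2 = 0.0408
Iter 13: z = 0.1960 + 0.0493i, |z|^2 = 0.0408
Iter 14: z = 0.1960 + 0.0493i, |z|^2 = 0.0408
Iter 15: z = 0.1960 + 0.0493i, |z|^2 = 0.0408
Iter 16: z = 0.1960 + 0.0493i, |z|^2 = 0.0408

Answer: 17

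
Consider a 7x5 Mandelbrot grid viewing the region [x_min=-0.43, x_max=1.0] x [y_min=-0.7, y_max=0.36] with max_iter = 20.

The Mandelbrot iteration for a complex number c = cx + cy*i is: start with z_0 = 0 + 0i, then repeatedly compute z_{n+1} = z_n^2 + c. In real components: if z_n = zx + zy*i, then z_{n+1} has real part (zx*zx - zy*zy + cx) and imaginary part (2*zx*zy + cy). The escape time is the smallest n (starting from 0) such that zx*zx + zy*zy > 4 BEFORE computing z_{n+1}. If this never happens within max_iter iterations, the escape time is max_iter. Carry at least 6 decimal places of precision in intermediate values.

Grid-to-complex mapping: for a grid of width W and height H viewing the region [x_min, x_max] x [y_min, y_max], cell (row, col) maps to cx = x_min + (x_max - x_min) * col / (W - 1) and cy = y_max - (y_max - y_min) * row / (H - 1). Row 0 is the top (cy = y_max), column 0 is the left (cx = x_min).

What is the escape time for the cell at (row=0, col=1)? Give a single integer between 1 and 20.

Answer: 20

Derivation:
z_0 = 0 + 0i, c = -0.1917 + 0.3600i
Iter 1: z = -0.1917 + 0.3600i, |z|^2 = 0.1663
Iter 2: z = -0.2845 + 0.2220i, |z|^2 = 0.1302
Iter 3: z = -0.1600 + 0.2337i, |z|^2 = 0.0802
Iter 4: z = -0.2207 + 0.2852i, |z|^2 = 0.1301
Iter 5: z = -0.2243 + 0.2341i, |z|^2 = 0.1051
Iter 6: z = -0.1962 + 0.2550i, |z|^2 = 0.1035
Iter 7: z = -0.2182 + 0.2600i, |z|^2 = 0.1152
Iter 8: z = -0.2116 + 0.2465i, |z|^2 = 0.1056
Iter 9: z = -0.2077 + 0.2556i, |z|^2 = 0.1085
Iter 10: z = -0.2139 + 0.2538i, |z|^2 = 0.1102
Iter 11: z = -0.2103 + 0.2514i, |z|^2 = 0.1075
Iter 12: z = -0.2106 + 0.2542i, |z|^2 = 0.1090
Iter 13: z = -0.2119 + 0.2529i, |z|^2 = 0.1089
Iter 14: z = -0.2107 + 0.2528i, |z|^2 = 0.1083
Iter 15: z = -0.2112 + 0.2535i, |z|^2 = 0.1088
Iter 16: z = -0.2113 + 0.2529i, |z|^2 = 0.1086
Iter 17: z = -0.2110 + 0.2531i, |z|^2 = 0.1086
Iter 18: z = -0.2112 + 0.2532i, |z|^2 = 0.1087
Iter 19: z = -0.2112 + 0.2530i, |z|^2 = 0.1086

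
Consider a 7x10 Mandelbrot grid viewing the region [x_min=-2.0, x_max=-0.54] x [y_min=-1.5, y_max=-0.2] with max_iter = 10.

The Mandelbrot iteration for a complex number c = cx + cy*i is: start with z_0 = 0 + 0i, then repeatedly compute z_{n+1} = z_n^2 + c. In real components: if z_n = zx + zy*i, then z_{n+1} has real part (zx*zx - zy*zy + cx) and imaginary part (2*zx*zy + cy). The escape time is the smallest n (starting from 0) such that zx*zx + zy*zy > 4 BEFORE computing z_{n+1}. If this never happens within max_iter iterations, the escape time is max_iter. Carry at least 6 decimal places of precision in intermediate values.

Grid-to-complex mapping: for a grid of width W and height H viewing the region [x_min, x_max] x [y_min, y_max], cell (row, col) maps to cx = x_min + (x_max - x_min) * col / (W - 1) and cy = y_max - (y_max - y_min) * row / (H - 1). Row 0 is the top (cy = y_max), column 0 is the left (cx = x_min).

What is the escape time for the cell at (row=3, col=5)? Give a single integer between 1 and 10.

z_0 = 0 + 0i, c = -0.7833 + -0.6333i
Iter 1: z = -0.7833 + -0.6333i, |z|^2 = 1.0147
Iter 2: z = -0.5708 + 0.3589i, |z|^2 = 0.4547
Iter 3: z = -0.5863 + -1.0431i, |z|^2 = 1.4317
Iter 4: z = -1.5276 + 0.5897i, |z|^2 = 2.6813
Iter 5: z = 1.2024 + -2.4351i, |z|^2 = 7.3753
Escaped at iteration 5

Answer: 5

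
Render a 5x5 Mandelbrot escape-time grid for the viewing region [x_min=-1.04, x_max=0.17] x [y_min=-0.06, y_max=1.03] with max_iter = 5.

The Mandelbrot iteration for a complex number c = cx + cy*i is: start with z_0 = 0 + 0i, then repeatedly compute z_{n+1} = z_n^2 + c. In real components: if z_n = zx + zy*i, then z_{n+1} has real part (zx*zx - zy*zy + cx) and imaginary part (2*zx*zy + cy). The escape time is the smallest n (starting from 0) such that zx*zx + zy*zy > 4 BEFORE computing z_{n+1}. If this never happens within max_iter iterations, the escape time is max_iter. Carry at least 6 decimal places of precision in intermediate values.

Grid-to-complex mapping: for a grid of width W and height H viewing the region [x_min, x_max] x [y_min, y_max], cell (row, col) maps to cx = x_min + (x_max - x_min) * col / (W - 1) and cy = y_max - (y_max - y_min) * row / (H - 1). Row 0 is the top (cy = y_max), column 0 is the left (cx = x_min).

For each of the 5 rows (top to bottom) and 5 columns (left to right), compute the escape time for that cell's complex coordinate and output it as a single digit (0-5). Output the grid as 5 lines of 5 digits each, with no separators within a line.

(row=0, col=0): c = -1.0400 + 1.0300i → escape time 3
(row=0, col=1): c = -0.7375 + 1.0300i → escape time 3
(row=0, col=2): c = -0.4350 + 1.0300i → escape time 4
(row=0, col=3): c = -0.1325 + 1.0300i → escape time 5
(row=0, col=4): c = 0.1700 + 1.0300i → escape time 4
(row=1, col=0): c = -1.0400 + 0.7575i → escape time 3
(row=1, col=1): c = -0.7375 + 0.7575i → escape time 4
(row=1, col=2): c = -0.4350 + 0.7575i → escape time 5
(row=1, col=3): c = -0.1325 + 0.7575i → escape time 5
(row=1, col=4): c = 0.1700 + 0.7575i → escape time 5
(row=2, col=0): c = -1.0400 + 0.4850i → escape time 5
(row=2, col=1): c = -0.7375 + 0.4850i → escape time 5
(row=2, col=2): c = -0.4350 + 0.4850i → escape time 5
(row=2, col=3): c = -0.1325 + 0.4850i → escape time 5
(row=2, col=4): c = 0.1700 + 0.4850i → escape time 5
(row=3, col=0): c = -1.0400 + 0.2125i → escape time 5
(row=3, col=1): c = -0.7375 + 0.2125i → escape time 5
(row=3, col=2): c = -0.4350 + 0.2125i → escape time 5
(row=3, col=3): c = -0.1325 + 0.2125i → escape time 5
(row=3, col=4): c = 0.1700 + 0.2125i → escape time 5
(row=4, col=0): c = -1.0400 + -0.0600i → escape time 5
(row=4, col=1): c = -0.7375 + -0.0600i → escape time 5
(row=4, col=2): c = -0.4350 + -0.0600i → escape time 5
(row=4, col=3): c = -0.1325 + -0.0600i → escape time 5
(row=4, col=4): c = 0.1700 + -0.0600i → escape time 5

Answer: 33454
34555
55555
55555
55555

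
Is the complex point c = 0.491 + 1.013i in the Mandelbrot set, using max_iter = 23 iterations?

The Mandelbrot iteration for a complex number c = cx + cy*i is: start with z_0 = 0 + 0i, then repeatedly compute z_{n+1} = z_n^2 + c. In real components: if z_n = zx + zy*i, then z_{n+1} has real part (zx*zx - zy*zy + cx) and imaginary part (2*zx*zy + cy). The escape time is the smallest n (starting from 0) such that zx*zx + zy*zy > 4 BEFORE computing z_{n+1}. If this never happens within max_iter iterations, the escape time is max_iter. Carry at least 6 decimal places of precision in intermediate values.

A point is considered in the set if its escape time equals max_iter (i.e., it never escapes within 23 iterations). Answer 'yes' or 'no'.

Answer: no

Derivation:
z_0 = 0 + 0i, c = 0.4910 + 1.0130i
Iter 1: z = 0.4910 + 1.0130i, |z|^2 = 1.2672
Iter 2: z = -0.2941 + 2.0078i, |z|^2 = 4.1176
Escaped at iteration 2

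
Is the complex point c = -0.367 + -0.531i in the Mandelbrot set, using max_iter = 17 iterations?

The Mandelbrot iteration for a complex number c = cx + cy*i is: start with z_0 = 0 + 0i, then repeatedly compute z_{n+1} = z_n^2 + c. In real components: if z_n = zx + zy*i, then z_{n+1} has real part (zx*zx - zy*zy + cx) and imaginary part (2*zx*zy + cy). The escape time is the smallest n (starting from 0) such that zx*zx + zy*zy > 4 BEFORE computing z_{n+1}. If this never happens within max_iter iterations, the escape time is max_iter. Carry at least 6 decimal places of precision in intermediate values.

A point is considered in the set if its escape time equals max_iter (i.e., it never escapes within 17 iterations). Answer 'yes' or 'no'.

z_0 = 0 + 0i, c = -0.3670 + -0.5310i
Iter 1: z = -0.3670 + -0.5310i, |z|^2 = 0.4167
Iter 2: z = -0.5143 + -0.1412i, |z|^2 = 0.2844
Iter 3: z = -0.1225 + -0.3857i, |z|^2 = 0.1638
Iter 4: z = -0.5008 + -0.4365i, |z|^2 = 0.4413
Iter 5: z = -0.3068 + -0.0938i, |z|^2 = 0.1029
Iter 6: z = -0.2817 + -0.4735i, |z|^2 = 0.3035
Iter 7: z = -0.5118 + -0.2643i, |z|^2 = 0.3318
Iter 8: z = -0.1749 + -0.2605i, |z|^2 = 0.0984
Iter 9: z = -0.4043 + -0.4399i, |z|^2 = 0.3569
Iter 10: z = -0.3971 + -0.1753i, |z|^2 = 0.1884
Iter 11: z = -0.2401 + -0.3918i, |z|^2 = 0.2111
Iter 12: z = -0.4628 + -0.3429i, |z|^2 = 0.3318
Iter 13: z = -0.2704 + -0.2136i, |z|^2 = 0.1187
Iter 14: z = -0.3395 + -0.4155i, |z|^2 = 0.2879
Iter 15: z = -0.4244 + -0.2488i, |z|^2 = 0.2420
Iter 16: z = -0.2488 + -0.3198i, |z|^2 = 0.1642
Did not escape in 17 iterations → in set

Answer: yes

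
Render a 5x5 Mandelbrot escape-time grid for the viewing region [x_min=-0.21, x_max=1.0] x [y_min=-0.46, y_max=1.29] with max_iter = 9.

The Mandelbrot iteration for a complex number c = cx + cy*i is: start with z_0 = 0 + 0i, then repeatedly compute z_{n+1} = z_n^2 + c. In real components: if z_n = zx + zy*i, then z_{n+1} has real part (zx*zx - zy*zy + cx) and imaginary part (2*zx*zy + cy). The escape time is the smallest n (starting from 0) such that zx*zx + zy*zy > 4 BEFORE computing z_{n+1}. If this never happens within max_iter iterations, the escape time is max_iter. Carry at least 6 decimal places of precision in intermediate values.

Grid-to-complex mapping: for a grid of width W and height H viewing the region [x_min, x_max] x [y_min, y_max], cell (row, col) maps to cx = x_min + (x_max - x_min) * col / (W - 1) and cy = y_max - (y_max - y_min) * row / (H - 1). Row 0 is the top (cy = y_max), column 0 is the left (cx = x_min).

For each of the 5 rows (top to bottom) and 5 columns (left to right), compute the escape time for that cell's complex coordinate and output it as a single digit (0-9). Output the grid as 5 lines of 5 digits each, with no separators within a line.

(row=0, col=0): c = -0.2100 + 1.2900i → escape time 3
(row=0, col=1): c = 0.0925 + 1.2900i → escape time 2
(row=0, col=2): c = 0.3950 + 1.2900i → escape time 2
(row=0, col=3): c = 0.6975 + 1.2900i → escape time 2
(row=0, col=4): c = 1.0000 + 1.2900i → escape time 2
(row=1, col=0): c = -0.2100 + 0.8525i → escape time 9
(row=1, col=1): c = 0.0925 + 0.8525i → escape time 5
(row=1, col=2): c = 0.3950 + 0.8525i → escape time 4
(row=1, col=3): c = 0.6975 + 0.8525i → escape time 2
(row=1, col=4): c = 1.0000 + 0.8525i → escape time 2
(row=2, col=0): c = -0.2100 + 0.4150i → escape time 9
(row=2, col=1): c = 0.0925 + 0.4150i → escape time 9
(row=2, col=2): c = 0.3950 + 0.4150i → escape time 9
(row=2, col=3): c = 0.6975 + 0.4150i → escape time 3
(row=2, col=4): c = 1.0000 + 0.4150i → escape time 2
(row=3, col=0): c = -0.2100 + -0.0225i → escape time 9
(row=3, col=1): c = 0.0925 + -0.0225i → escape time 9
(row=3, col=2): c = 0.3950 + -0.0225i → escape time 7
(row=3, col=3): c = 0.6975 + -0.0225i → escape time 3
(row=3, col=4): c = 1.0000 + -0.0225i → escape time 2
(row=4, col=0): c = -0.2100 + -0.4600i → escape time 9
(row=4, col=1): c = 0.0925 + -0.4600i → escape time 9
(row=4, col=2): c = 0.3950 + -0.4600i → escape time 7
(row=4, col=3): c = 0.6975 + -0.4600i → escape time 3
(row=4, col=4): c = 1.0000 + -0.4600i → escape time 2

Answer: 32222
95422
99932
99732
99732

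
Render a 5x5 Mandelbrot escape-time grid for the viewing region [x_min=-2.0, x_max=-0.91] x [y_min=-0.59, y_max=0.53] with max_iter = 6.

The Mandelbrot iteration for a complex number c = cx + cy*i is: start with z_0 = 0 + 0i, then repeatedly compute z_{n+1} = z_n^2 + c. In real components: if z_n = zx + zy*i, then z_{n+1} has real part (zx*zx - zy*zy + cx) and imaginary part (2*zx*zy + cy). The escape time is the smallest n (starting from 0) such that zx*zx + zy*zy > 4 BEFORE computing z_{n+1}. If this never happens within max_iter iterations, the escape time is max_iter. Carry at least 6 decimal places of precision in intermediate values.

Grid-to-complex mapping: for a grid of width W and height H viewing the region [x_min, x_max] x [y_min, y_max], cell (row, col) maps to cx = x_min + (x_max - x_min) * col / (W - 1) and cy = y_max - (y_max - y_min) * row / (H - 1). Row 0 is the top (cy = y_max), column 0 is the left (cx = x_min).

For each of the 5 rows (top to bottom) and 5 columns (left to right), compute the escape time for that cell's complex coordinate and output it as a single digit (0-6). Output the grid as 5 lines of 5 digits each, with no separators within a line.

Answer: 13345
14566
16666
14566
13345

Derivation:
(row=0, col=0): c = -2.0000 + 0.5300i → escape time 1
(row=0, col=1): c = -1.7275 + 0.5300i → escape time 3
(row=0, col=2): c = -1.4550 + 0.5300i → escape time 3
(row=0, col=3): c = -1.1825 + 0.5300i → escape time 4
(row=0, col=4): c = -0.9100 + 0.5300i → escape time 5
(row=1, col=0): c = -2.0000 + 0.2500i → escape time 1
(row=1, col=1): c = -1.7275 + 0.2500i → escape time 4
(row=1, col=2): c = -1.4550 + 0.2500i → escape time 5
(row=1, col=3): c = -1.1825 + 0.2500i → escape time 6
(row=1, col=4): c = -0.9100 + 0.2500i → escape time 6
(row=2, col=0): c = -2.0000 + -0.0300i → escape time 1
(row=2, col=1): c = -1.7275 + -0.0300i → escape time 6
(row=2, col=2): c = -1.4550 + -0.0300i → escape time 6
(row=2, col=3): c = -1.1825 + -0.0300i → escape time 6
(row=2, col=4): c = -0.9100 + -0.0300i → escape time 6
(row=3, col=0): c = -2.0000 + -0.3100i → escape time 1
(row=3, col=1): c = -1.7275 + -0.3100i → escape time 4
(row=3, col=2): c = -1.4550 + -0.3100i → escape time 5
(row=3, col=3): c = -1.1825 + -0.3100i → escape time 6
(row=3, col=4): c = -0.9100 + -0.3100i → escape time 6
(row=4, col=0): c = -2.0000 + -0.5900i → escape time 1
(row=4, col=1): c = -1.7275 + -0.5900i → escape time 3
(row=4, col=2): c = -1.4550 + -0.5900i → escape time 3
(row=4, col=3): c = -1.1825 + -0.5900i → escape time 4
(row=4, col=4): c = -0.9100 + -0.5900i → escape time 5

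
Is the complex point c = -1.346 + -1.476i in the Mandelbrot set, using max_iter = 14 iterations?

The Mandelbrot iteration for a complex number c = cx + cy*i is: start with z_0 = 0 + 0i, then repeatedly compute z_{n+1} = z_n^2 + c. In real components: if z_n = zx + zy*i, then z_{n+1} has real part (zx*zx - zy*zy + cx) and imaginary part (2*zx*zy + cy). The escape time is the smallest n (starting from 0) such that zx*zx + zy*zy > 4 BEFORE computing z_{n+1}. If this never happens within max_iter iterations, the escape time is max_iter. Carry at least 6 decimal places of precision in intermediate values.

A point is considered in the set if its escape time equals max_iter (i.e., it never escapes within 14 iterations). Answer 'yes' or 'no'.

Answer: no

Derivation:
z_0 = 0 + 0i, c = -1.3460 + -1.4760i
Iter 1: z = -1.3460 + -1.4760i, |z|^2 = 3.9903
Iter 2: z = -1.7129 + 2.4974i, |z|^2 = 9.1709
Escaped at iteration 2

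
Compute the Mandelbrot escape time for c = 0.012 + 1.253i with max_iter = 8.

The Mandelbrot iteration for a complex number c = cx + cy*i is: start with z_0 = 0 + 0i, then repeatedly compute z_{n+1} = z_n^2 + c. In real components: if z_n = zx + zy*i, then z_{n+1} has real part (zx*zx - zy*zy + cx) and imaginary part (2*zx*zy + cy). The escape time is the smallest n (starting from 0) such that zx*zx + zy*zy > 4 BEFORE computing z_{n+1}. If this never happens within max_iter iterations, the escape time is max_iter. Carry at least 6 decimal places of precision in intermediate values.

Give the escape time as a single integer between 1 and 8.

Answer: 2

Derivation:
z_0 = 0 + 0i, c = 0.0120 + 1.2530i
Iter 1: z = 0.0120 + 1.2530i, |z|^2 = 1.5702
Iter 2: z = -1.5579 + 1.2831i, |z|^2 = 4.0732
Escaped at iteration 2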